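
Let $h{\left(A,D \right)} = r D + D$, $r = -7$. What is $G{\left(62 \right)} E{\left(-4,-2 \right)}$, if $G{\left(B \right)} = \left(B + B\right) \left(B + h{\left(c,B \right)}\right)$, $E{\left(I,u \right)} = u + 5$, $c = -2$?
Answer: $-115320$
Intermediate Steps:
$E{\left(I,u \right)} = 5 + u$
$h{\left(A,D \right)} = - 6 D$ ($h{\left(A,D \right)} = - 7 D + D = - 6 D$)
$G{\left(B \right)} = - 10 B^{2}$ ($G{\left(B \right)} = \left(B + B\right) \left(B - 6 B\right) = 2 B \left(- 5 B\right) = - 10 B^{2}$)
$G{\left(62 \right)} E{\left(-4,-2 \right)} = - 10 \cdot 62^{2} \left(5 - 2\right) = \left(-10\right) 3844 \cdot 3 = \left(-38440\right) 3 = -115320$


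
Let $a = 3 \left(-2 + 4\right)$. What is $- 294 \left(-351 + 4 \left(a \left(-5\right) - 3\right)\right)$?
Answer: $142002$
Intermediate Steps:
$a = 6$ ($a = 3 \cdot 2 = 6$)
$- 294 \left(-351 + 4 \left(a \left(-5\right) - 3\right)\right) = - 294 \left(-351 + 4 \left(6 \left(-5\right) - 3\right)\right) = - 294 \left(-351 + 4 \left(-30 - 3\right)\right) = - 294 \left(-351 + 4 \left(-33\right)\right) = - 294 \left(-351 - 132\right) = \left(-294\right) \left(-483\right) = 142002$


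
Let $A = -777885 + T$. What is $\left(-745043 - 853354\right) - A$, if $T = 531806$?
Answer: $-1352318$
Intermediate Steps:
$A = -246079$ ($A = -777885 + 531806 = -246079$)
$\left(-745043 - 853354\right) - A = \left(-745043 - 853354\right) - -246079 = -1598397 + 246079 = -1352318$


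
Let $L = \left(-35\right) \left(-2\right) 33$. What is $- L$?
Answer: $-2310$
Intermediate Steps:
$L = 2310$ ($L = 70 \cdot 33 = 2310$)
$- L = \left(-1\right) 2310 = -2310$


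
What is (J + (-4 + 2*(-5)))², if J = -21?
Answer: 1225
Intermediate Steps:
(J + (-4 + 2*(-5)))² = (-21 + (-4 + 2*(-5)))² = (-21 + (-4 - 10))² = (-21 - 14)² = (-35)² = 1225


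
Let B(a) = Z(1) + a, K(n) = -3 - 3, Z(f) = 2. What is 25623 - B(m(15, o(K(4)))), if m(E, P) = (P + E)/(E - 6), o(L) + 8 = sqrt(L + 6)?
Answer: 230582/9 ≈ 25620.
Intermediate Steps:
K(n) = -6
o(L) = -8 + sqrt(6 + L) (o(L) = -8 + sqrt(L + 6) = -8 + sqrt(6 + L))
m(E, P) = (E + P)/(-6 + E)
B(a) = 2 + a
25623 - B(m(15, o(K(4)))) = 25623 - (2 + (15 + (-8 + sqrt(6 - 6)))/(-6 + 15)) = 25623 - (2 + (15 + (-8 + sqrt(0)))/9) = 25623 - (2 + (15 + (-8 + 0))/9) = 25623 - (2 + (15 - 8)/9) = 25623 - (2 + (1/9)*7) = 25623 - (2 + 7/9) = 25623 - 1*25/9 = 25623 - 25/9 = 230582/9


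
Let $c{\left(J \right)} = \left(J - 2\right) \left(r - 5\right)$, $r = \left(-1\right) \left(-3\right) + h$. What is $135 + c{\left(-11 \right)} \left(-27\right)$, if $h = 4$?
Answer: $837$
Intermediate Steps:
$r = 7$ ($r = \left(-1\right) \left(-3\right) + 4 = 3 + 4 = 7$)
$c{\left(J \right)} = -4 + 2 J$ ($c{\left(J \right)} = \left(J - 2\right) \left(7 - 5\right) = \left(-2 + J\right) 2 = -4 + 2 J$)
$135 + c{\left(-11 \right)} \left(-27\right) = 135 + \left(-4 + 2 \left(-11\right)\right) \left(-27\right) = 135 + \left(-4 - 22\right) \left(-27\right) = 135 - -702 = 135 + 702 = 837$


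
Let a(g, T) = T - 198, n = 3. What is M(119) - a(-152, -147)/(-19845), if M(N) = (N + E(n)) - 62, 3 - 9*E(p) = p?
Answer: 75388/1323 ≈ 56.983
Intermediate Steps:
E(p) = ⅓ - p/9
a(g, T) = -198 + T
M(N) = -62 + N (M(N) = (N + (⅓ - ⅑*3)) - 62 = (N + (⅓ - ⅓)) - 62 = (N + 0) - 62 = N - 62 = -62 + N)
M(119) - a(-152, -147)/(-19845) = (-62 + 119) - (-198 - 147)/(-19845) = 57 - (-345)*(-1)/19845 = 57 - 1*23/1323 = 57 - 23/1323 = 75388/1323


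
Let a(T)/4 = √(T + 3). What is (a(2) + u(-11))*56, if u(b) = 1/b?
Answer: -56/11 + 224*√5 ≈ 495.79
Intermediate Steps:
a(T) = 4*√(3 + T) (a(T) = 4*√(T + 3) = 4*√(3 + T))
u(b) = 1/b
(a(2) + u(-11))*56 = (4*√(3 + 2) + 1/(-11))*56 = (4*√5 - 1/11)*56 = (-1/11 + 4*√5)*56 = -56/11 + 224*√5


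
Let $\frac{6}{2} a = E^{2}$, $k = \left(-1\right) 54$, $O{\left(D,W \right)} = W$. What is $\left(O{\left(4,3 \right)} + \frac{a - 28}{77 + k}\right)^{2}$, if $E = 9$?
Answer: $\frac{4624}{529} \approx 8.741$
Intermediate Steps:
$k = -54$
$a = 27$ ($a = \frac{9^{2}}{3} = \frac{1}{3} \cdot 81 = 27$)
$\left(O{\left(4,3 \right)} + \frac{a - 28}{77 + k}\right)^{2} = \left(3 + \frac{27 - 28}{77 - 54}\right)^{2} = \left(3 - \frac{1}{23}\right)^{2} = \left(\frac{68}{23}\right)^{2} = \frac{4624}{529}$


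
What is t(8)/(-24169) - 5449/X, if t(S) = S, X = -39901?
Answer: 131377673/964367269 ≈ 0.13623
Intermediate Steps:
t(8)/(-24169) - 5449/X = 8/(-24169) - 5449/(-39901) = 8*(-1/24169) - 5449*(-1/39901) = -8/24169 + 5449/39901 = 131377673/964367269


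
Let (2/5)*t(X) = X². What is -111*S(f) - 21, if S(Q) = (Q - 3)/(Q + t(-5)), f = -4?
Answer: -301/39 ≈ -7.7179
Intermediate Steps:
t(X) = 5*X²/2
S(Q) = (-3 + Q)/(125/2 + Q) (S(Q) = (Q - 3)/(Q + (5/2)*(-5)²) = (-3 + Q)/(Q + (5/2)*25) = (-3 + Q)/(Q + 125/2) = (-3 + Q)/(125/2 + Q))
-111*S(f) - 21 = -222*(-3 - 4)/(125 + 2*(-4)) - 21 = -222*(-7)/(125 - 8) - 21 = -222*(-7)/117 - 21 = -111*(-14/117) - 21 = 518/39 - 21 = -301/39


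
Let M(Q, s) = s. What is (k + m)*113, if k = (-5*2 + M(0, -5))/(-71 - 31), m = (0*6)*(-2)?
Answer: 565/34 ≈ 16.618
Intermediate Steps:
m = 0 (m = 0*(-2) = 0)
k = 5/34 (k = (-5*2 - 5)/(-71 - 31) = (-10 - 5)/(-102) = -15*(-1/102) = 5/34 ≈ 0.14706)
(k + m)*113 = (5/34 + 0)*113 = (5/34)*113 = 565/34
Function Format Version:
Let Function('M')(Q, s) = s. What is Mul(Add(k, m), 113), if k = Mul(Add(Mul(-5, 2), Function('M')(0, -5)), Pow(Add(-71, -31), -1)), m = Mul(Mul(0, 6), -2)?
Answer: Rational(565, 34) ≈ 16.618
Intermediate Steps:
m = 0 (m = Mul(0, -2) = 0)
k = Rational(5, 34) (k = Mul(Add(Mul(-5, 2), -5), Pow(Add(-71, -31), -1)) = Mul(Add(-10, -5), Pow(-102, -1)) = Mul(-15, Rational(-1, 102)) = Rational(5, 34) ≈ 0.14706)
Mul(Add(k, m), 113) = Mul(Add(Rational(5, 34), 0), 113) = Mul(Rational(5, 34), 113) = Rational(565, 34)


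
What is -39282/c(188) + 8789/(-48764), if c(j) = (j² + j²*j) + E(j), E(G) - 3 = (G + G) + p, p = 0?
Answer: -60629539103/325762781780 ≈ -0.18612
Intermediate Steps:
E(G) = 3 + 2*G (E(G) = 3 + ((G + G) + 0) = 3 + (2*G + 0) = 3 + 2*G)
c(j) = 3 + j² + j³ + 2*j (c(j) = (j² + j²*j) + (3 + 2*j) = (j² + j³) + (3 + 2*j) = 3 + j² + j³ + 2*j)
-39282/c(188) + 8789/(-48764) = -39282/(3 + 188² + 188³ + 2*188) + 8789/(-48764) = -39282/(3 + 35344 + 6644672 + 376) + 8789*(-1/48764) = -39282/6680395 - 8789/48764 = -60629539103/325762781780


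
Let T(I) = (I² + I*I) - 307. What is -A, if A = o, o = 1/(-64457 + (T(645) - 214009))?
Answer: -1/553277 ≈ -1.8074e-6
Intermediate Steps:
T(I) = -307 + 2*I² (T(I) = (I² + I²) - 307 = 2*I² - 307 = -307 + 2*I²)
o = 1/553277 (o = 1/(-64457 + ((-307 + 2*645²) - 214009)) = 1/(-64457 + ((-307 + 2*416025) - 214009)) = 1/(-64457 + ((-307 + 832050) - 214009)) = 1/(-64457 + (831743 - 214009)) = 1/(-64457 + 617734) = 1/553277 ≈ 1.8074e-6)
A = 1/553277 ≈ 1.8074e-6
-A = -1*1/553277 = -1/553277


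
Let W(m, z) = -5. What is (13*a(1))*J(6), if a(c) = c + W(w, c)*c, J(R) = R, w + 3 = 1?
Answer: -312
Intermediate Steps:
w = -2 (w = -3 + 1 = -2)
a(c) = -4*c (a(c) = c - 5*c = -4*c)
(13*a(1))*J(6) = (13*(-4*1))*6 = (13*(-4))*6 = -52*6 = -312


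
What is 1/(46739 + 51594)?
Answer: 1/98333 ≈ 1.0170e-5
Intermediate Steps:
1/(46739 + 51594) = 1/98333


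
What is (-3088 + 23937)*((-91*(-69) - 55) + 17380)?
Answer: 492119796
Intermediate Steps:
(-3088 + 23937)*((-91*(-69) - 55) + 17380) = 20849*((6279 - 55) + 17380) = 20849*(6224 + 17380) = 20849*23604 = 492119796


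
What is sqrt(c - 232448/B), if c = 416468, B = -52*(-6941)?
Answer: 2*sqrt(847718708482789)/90233 ≈ 645.34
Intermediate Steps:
B = 360932
sqrt(c - 232448/B) = sqrt(416468 - 232448/360932) = sqrt(416468 - 232448*1/360932) = sqrt(416468 - 58112/90233) = sqrt(37579098932/90233) = 2*sqrt(847718708482789)/90233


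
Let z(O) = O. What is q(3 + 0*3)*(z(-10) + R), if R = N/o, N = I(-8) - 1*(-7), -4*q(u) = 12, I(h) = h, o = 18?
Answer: 181/6 ≈ 30.167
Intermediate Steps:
q(u) = -3 (q(u) = -1/4*12 = -3)
N = -1 (N = -8 - 1*(-7) = -8 + 7 = -1)
R = -1/18 ≈ -0.055556
q(3 + 0*3)*(z(-10) + R) = -3*(-10 - 1/18) = -3*(-181/18) = 181/6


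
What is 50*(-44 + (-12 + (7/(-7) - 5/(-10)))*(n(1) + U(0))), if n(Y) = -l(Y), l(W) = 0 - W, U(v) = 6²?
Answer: -25325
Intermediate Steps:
U(v) = 36
l(W) = -W
n(Y) = Y (n(Y) = -(-1)*Y = Y)
50*(-44 + (-12 + (7/(-7) - 5/(-10)))*(n(1) + U(0))) = 50*(-44 + (-12 + (7/(-7) - 5/(-10)))*(1 + 36)) = 50*(-44 + (-12 + (7*(-⅐) - 5*(-⅒)))*37) = 50*(-44 + (-12 + (-1 + ½))*37) = 50*(-44 + (-12 - ½)*37) = 50*(-44 - 25/2*37) = 50*(-44 - 925/2) = 50*(-1013/2) = -25325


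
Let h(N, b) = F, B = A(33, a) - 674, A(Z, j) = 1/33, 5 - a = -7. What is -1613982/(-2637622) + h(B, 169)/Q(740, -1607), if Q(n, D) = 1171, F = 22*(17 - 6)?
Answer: 1264138723/1544327681 ≈ 0.81857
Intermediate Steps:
a = 12 (a = 5 - 1*(-7) = 5 + 7 = 12)
A(Z, j) = 1/33
B = -22241/33 (B = 1/33 - 674 = -22241/33 ≈ -673.97)
F = 242 (F = 22*11 = 242)
h(N, b) = 242
-1613982/(-2637622) + h(B, 169)/Q(740, -1607) = -1613982/(-2637622) + 242/1171 = -1613982*(-1/2637622) + 242*(1/1171) = 806991/1318811 + 242/1171 = 1264138723/1544327681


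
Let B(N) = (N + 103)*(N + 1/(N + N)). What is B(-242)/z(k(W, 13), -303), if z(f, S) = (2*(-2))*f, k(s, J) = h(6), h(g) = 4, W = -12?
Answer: -16280931/7744 ≈ -2102.4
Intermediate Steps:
B(N) = (103 + N)*(N + 1/(2*N))
k(s, J) = 4
z(f, S) = -4*f
B(-242)/z(k(W, 13), -303) = (1/2 + (-242)**2 + 103*(-242) + (103/2)/(-242))/((-4*4)) = (1/2 + 58564 - 24926 + (103/2)*(-1/242))/(-16) = (1/2 + 58564 - 24926 - 103/484)*(-1/16) = (16280931/484)*(-1/16) = -16280931/7744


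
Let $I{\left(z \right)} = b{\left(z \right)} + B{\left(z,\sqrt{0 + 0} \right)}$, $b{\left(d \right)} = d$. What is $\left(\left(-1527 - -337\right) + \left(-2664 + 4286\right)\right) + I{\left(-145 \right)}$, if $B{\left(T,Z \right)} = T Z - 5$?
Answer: $282$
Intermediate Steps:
$B{\left(T,Z \right)} = -5 + T Z$
$I{\left(z \right)} = -5 + z$ ($I{\left(z \right)} = z + \left(-5 + z \sqrt{0 + 0}\right) = z + \left(-5 + z \sqrt{0}\right) = z + \left(-5 + z 0\right) = z + \left(-5 + 0\right) = z - 5 = -5 + z$)
$\left(\left(-1527 - -337\right) + \left(-2664 + 4286\right)\right) + I{\left(-145 \right)} = \left(\left(-1527 - -337\right) + \left(-2664 + 4286\right)\right) - 150 = \left(\left(-1527 + \left(-2779 + 3116\right)\right) + 1622\right) - 150 = \left(\left(-1527 + 337\right) + 1622\right) - 150 = \left(-1190 + 1622\right) - 150 = 432 - 150 = 282$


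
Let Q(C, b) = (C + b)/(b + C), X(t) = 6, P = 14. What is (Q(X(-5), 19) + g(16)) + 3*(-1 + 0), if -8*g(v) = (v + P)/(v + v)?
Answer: -271/128 ≈ -2.1172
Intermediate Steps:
g(v) = -(14 + v)/(16*v) (g(v) = -(v + 14)/(8*(v + v)) = -(14 + v)/(8*(2*v)) = -(14 + v)*1/(2*v)/8 = -(14 + v)/(16*v))
Q(C, b) = 1 (Q(C, b) = (C + b)/(C + b) = 1)
(Q(X(-5), 19) + g(16)) + 3*(-1 + 0) = (1 + (1/16)*(-14 - 1*16)/16) + 3*(-1 + 0) = (1 + (1/16)*(1/16)*(-14 - 16)) + 3*(-1) = (1 + (1/16)*(1/16)*(-30)) - 3 = (1 - 15/128) - 3 = 113/128 - 3 = -271/128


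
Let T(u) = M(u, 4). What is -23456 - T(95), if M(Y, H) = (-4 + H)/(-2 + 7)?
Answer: -23456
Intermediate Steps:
M(Y, H) = -⅘ + H/5 (M(Y, H) = (-4 + H)/5 = (-4 + H)*(⅕) = -⅘ + H/5)
T(u) = 0 (T(u) = -⅘ + (⅕)*4 = -⅘ + ⅘ = 0)
-23456 - T(95) = -23456 - 1*0 = -23456 + 0 = -23456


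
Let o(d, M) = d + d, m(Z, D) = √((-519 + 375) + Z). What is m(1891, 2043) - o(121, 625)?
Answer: -242 + √1747 ≈ -200.20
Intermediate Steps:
m(Z, D) = √(-144 + Z)
o(d, M) = 2*d
m(1891, 2043) - o(121, 625) = √(-144 + 1891) - 2*121 = √1747 - 1*242 = √1747 - 242 = -242 + √1747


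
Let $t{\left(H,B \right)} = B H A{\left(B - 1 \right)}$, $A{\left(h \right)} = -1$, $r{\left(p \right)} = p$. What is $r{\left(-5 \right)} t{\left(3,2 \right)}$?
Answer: $30$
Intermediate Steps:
$t{\left(H,B \right)} = - B H$ ($t{\left(H,B \right)} = B H \left(-1\right) = - B H$)
$r{\left(-5 \right)} t{\left(3,2 \right)} = - 5 \left(\left(-1\right) 2 \cdot 3\right) = \left(-5\right) \left(-6\right) = 30$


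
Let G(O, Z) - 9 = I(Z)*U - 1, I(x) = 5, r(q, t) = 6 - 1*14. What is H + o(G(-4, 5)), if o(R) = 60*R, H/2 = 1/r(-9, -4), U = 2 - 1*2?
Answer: 1919/4 ≈ 479.75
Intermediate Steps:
r(q, t) = -8 (r(q, t) = 6 - 14 = -8)
U = 0 (U = 2 - 2 = 0)
G(O, Z) = 8 (G(O, Z) = 9 + (5*0 - 1) = 9 + (0 - 1) = 9 - 1 = 8)
H = -¼ (H = 2/(-8) = 2*(-⅛) = -¼ ≈ -0.25000)
H + o(G(-4, 5)) = -¼ + 60*8 = -¼ + 480 = 1919/4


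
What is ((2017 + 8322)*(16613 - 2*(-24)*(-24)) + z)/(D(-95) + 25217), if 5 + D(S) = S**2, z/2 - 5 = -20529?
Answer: 22830033/4891 ≈ 4667.8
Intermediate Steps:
z = -41048 (z = 10 + 2*(-20529) = 10 - 41058 = -41048)
D(S) = -5 + S**2
((2017 + 8322)*(16613 - 2*(-24)*(-24)) + z)/(D(-95) + 25217) = ((2017 + 8322)*(16613 - 2*(-24)*(-24)) - 41048)/((-5 + (-95)**2) + 25217) = (10339*(16613 + 48*(-24)) - 41048)/((-5 + 9025) + 25217) = (10339*(16613 - 1152) - 41048)/(9020 + 25217) = (10339*15461 - 41048)/34237 = (159851279 - 41048)*(1/34237) = 159810231*(1/34237) = 22830033/4891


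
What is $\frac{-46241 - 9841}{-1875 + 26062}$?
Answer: $- \frac{56082}{24187} \approx -2.3187$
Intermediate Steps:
$\frac{-46241 - 9841}{-1875 + 26062} = - \frac{56082}{24187}$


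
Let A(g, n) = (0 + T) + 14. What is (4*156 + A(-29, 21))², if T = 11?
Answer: 421201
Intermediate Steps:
A(g, n) = 25 (A(g, n) = (0 + 11) + 14 = 11 + 14 = 25)
(4*156 + A(-29, 21))² = (4*156 + 25)² = (624 + 25)² = 649² = 421201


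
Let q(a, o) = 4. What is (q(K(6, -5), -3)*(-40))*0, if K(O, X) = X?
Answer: 0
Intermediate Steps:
(q(K(6, -5), -3)*(-40))*0 = (4*(-40))*0 = -160*0 = 0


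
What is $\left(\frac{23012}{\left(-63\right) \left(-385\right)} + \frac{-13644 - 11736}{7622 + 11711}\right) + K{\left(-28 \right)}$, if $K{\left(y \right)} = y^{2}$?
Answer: $\frac{33405825496}{42629265} \approx 783.64$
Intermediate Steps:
$\left(\frac{23012}{\left(-63\right) \left(-385\right)} + \frac{-13644 - 11736}{7622 + 11711}\right) + K{\left(-28 \right)} = \left(\frac{23012}{\left(-63\right) \left(-385\right)} + \frac{-13644 - 11736}{7622 + 11711}\right) + \left(-28\right)^{2} = \left(\frac{23012}{24255} - \frac{25380}{19333}\right) + 784 = \left(23012 \cdot \frac{1}{24255} - \frac{25380}{19333}\right) + 784 = \left(\frac{2092}{2205} - \frac{25380}{19333}\right) + 784 = - \frac{15518264}{42629265} + 784 = \frac{33405825496}{42629265}$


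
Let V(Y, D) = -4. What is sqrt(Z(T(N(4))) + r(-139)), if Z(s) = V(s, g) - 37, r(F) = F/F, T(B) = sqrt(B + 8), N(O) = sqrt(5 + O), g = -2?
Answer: 2*I*sqrt(10) ≈ 6.3246*I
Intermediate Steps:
T(B) = sqrt(8 + B)
r(F) = 1
Z(s) = -41 (Z(s) = -4 - 37 = -41)
sqrt(Z(T(N(4))) + r(-139)) = sqrt(-41 + 1) = sqrt(-40) = 2*I*sqrt(10)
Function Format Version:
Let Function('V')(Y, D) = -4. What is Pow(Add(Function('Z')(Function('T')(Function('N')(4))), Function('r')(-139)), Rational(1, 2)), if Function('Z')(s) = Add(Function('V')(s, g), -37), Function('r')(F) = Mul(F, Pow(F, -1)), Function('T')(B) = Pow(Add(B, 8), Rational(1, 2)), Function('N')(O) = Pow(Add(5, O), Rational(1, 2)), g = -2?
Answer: Mul(2, I, Pow(10, Rational(1, 2))) ≈ Mul(6.3246, I)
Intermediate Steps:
Function('T')(B) = Pow(Add(8, B), Rational(1, 2))
Function('r')(F) = 1
Function('Z')(s) = -41 (Function('Z')(s) = Add(-4, -37) = -41)
Pow(Add(Function('Z')(Function('T')(Function('N')(4))), Function('r')(-139)), Rational(1, 2)) = Pow(Add(-41, 1), Rational(1, 2)) = Pow(-40, Rational(1, 2)) = Mul(2, I, Pow(10, Rational(1, 2)))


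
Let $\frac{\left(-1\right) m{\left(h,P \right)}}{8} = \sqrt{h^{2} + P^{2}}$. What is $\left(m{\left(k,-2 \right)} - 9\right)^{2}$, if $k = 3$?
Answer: $913 + 144 \sqrt{13} \approx 1432.2$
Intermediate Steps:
$m{\left(h,P \right)} = - 8 \sqrt{P^{2} + h^{2}}$ ($m{\left(h,P \right)} = - 8 \sqrt{h^{2} + P^{2}} = - 8 \sqrt{P^{2} + h^{2}}$)
$\left(m{\left(k,-2 \right)} - 9\right)^{2} = \left(- 8 \sqrt{\left(-2\right)^{2} + 3^{2}} - 9\right)^{2} = \left(- 8 \sqrt{4 + 9} - 9\right)^{2} = \left(- 8 \sqrt{13} - 9\right)^{2} = \left(-9 - 8 \sqrt{13}\right)^{2}$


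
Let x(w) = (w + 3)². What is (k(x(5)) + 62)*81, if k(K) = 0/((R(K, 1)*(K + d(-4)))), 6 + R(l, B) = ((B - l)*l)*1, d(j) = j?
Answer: 5022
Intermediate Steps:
x(w) = (3 + w)²
R(l, B) = -6 + l*(B - l) (R(l, B) = -6 + ((B - l)*l)*1 = -6 + (l*(B - l))*1 = -6 + l*(B - l))
k(K) = 0 (k(K) = 0/(((-6 - K² + 1*K)*(K - 4))) = 0/(((-6 - K² + K)*(-4 + K))) = 0/(((-6 + K - K²)*(-4 + K))) = 0/(((-4 + K)*(-6 + K - K²))) = 0*(1/((-4 + K)*(-6 + K - K²))) = 0)
(k(x(5)) + 62)*81 = (0 + 62)*81 = 62*81 = 5022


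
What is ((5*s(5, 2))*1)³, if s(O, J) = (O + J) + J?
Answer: 91125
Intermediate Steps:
s(O, J) = O + 2*J (s(O, J) = (J + O) + J = O + 2*J)
((5*s(5, 2))*1)³ = ((5*(5 + 2*2))*1)³ = ((5*(5 + 4))*1)³ = ((5*9)*1)³ = (45*1)³ = 45³ = 91125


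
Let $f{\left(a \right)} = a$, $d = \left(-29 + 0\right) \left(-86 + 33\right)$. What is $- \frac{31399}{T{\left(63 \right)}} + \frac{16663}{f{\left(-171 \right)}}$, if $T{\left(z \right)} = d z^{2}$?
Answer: $- \frac{594476908}{6100353} \approx -97.45$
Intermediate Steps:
$d = 1537$ ($d = \left(-29\right) \left(-53\right) = 1537$)
$T{\left(z \right)} = 1537 z^{2}$
$- \frac{31399}{T{\left(63 \right)}} + \frac{16663}{f{\left(-171 \right)}} = - \frac{31399}{1537 \cdot 63^{2}} + \frac{16663}{-171} = - \frac{31399}{1537 \cdot 3969} + 16663 \left(- \frac{1}{171}\right) = - \frac{31399}{6100353} - \frac{877}{9} = - \frac{594476908}{6100353}$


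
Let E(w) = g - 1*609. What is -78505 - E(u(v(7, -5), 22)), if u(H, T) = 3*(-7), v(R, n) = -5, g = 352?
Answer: -78248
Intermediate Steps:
u(H, T) = -21
E(w) = -257 (E(w) = 352 - 1*609 = 352 - 609 = -257)
-78505 - E(u(v(7, -5), 22)) = -78505 - 1*(-257) = -78505 + 257 = -78248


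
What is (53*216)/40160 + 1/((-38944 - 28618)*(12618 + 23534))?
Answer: 873804883181/3065339287120 ≈ 0.28506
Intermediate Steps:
(53*216)/40160 + 1/((-38944 - 28618)*(12618 + 23534)) = 11448*(1/40160) + 1/(-67562*36152) = 1431/5020 - 1/67562*1/36152 = 1431/5020 - 1/2442501424 = 873804883181/3065339287120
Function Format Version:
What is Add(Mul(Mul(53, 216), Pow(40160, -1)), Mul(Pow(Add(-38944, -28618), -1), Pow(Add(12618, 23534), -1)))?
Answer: Rational(873804883181, 3065339287120) ≈ 0.28506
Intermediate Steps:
Add(Mul(Mul(53, 216), Pow(40160, -1)), Mul(Pow(Add(-38944, -28618), -1), Pow(Add(12618, 23534), -1))) = Add(Mul(11448, Rational(1, 40160)), Mul(Pow(-67562, -1), Pow(36152, -1))) = Add(Rational(1431, 5020), Mul(Rational(-1, 67562), Rational(1, 36152))) = Add(Rational(1431, 5020), Rational(-1, 2442501424)) = Rational(873804883181, 3065339287120)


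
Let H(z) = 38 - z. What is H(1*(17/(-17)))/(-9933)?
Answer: -13/3311 ≈ -0.0039263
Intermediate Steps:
H(1*(17/(-17)))/(-9933) = (38 - 17/(-17))/(-9933) = (38 - 17*(-1/17))*(-1/9933) = (38 - (-1))*(-1/9933) = (38 - 1*(-1))*(-1/9933) = (38 + 1)*(-1/9933) = 39*(-1/9933) = -13/3311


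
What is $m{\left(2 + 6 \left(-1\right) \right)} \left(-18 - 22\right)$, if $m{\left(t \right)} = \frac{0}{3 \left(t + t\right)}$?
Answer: $0$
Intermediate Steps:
$m{\left(t \right)} = 0$ ($m{\left(t \right)} = \frac{0}{3 \cdot 2 t} = \frac{0}{6 t} = 0 \frac{1}{6 t} = 0$)
$m{\left(2 + 6 \left(-1\right) \right)} \left(-18 - 22\right) = 0 \left(-18 - 22\right) = 0 \left(-40\right) = 0$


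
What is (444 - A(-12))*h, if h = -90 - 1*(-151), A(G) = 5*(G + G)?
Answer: 34404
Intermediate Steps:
A(G) = 10*G (A(G) = 5*(2*G) = 10*G)
h = 61 (h = -90 + 151 = 61)
(444 - A(-12))*h = (444 - 10*(-12))*61 = (444 - 1*(-120))*61 = (444 + 120)*61 = 564*61 = 34404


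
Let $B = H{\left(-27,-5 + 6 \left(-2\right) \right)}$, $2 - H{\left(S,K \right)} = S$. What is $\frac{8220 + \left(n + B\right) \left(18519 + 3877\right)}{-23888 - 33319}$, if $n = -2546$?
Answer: $\frac{18787504}{19069} \approx 985.24$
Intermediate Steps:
$H{\left(S,K \right)} = 2 - S$
$B = 29$ ($B = 2 - -27 = 2 + 27 = 29$)
$\frac{8220 + \left(n + B\right) \left(18519 + 3877\right)}{-23888 - 33319} = \frac{8220 + \left(-2546 + 29\right) \left(18519 + 3877\right)}{-23888 - 33319} = \frac{8220 - 56370732}{-57207} = \left(8220 - 56370732\right) \left(- \frac{1}{57207}\right) = \left(-56362512\right) \left(- \frac{1}{57207}\right) = \frac{18787504}{19069}$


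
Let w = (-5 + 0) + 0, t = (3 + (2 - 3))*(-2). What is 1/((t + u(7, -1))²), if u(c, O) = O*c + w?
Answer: 1/256 ≈ 0.0039063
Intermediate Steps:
t = -4 (t = (3 - 1)*(-2) = 2*(-2) = -4)
w = -5 (w = -5 + 0 = -5)
u(c, O) = -5 + O*c (u(c, O) = O*c - 5 = -5 + O*c)
1/((t + u(7, -1))²) = 1/((-4 + (-5 - 1*7))²) = 1/((-4 + (-5 - 7))²) = 1/((-4 - 12)²) = 1/((-16)²) = 1/256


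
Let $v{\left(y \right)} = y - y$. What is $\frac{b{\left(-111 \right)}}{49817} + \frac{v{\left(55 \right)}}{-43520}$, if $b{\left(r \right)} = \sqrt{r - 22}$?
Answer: $\frac{i \sqrt{133}}{49817} \approx 0.0002315 i$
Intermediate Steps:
$v{\left(y \right)} = 0$
$b{\left(r \right)} = \sqrt{-22 + r}$
$\frac{b{\left(-111 \right)}}{49817} + \frac{v{\left(55 \right)}}{-43520} = \frac{\sqrt{-22 - 111}}{49817} + \frac{0}{-43520} = \sqrt{-133} \cdot \frac{1}{49817} + 0 \left(- \frac{1}{43520}\right) = i \sqrt{133} \cdot \frac{1}{49817} + 0 = \frac{i \sqrt{133}}{49817} + 0 = \frac{i \sqrt{133}}{49817}$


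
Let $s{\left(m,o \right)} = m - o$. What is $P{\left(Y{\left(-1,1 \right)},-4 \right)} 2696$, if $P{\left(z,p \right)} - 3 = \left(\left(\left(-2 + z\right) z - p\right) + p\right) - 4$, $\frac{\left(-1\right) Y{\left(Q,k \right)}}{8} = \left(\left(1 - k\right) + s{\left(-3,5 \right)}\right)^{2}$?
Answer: $709498232$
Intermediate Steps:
$Y{\left(Q,k \right)} = - 8 \left(-7 - k\right)^{2}$ ($Y{\left(Q,k \right)} = - 8 \left(\left(1 - k\right) - 8\right)^{2} = - 8 \left(-7 - k\right)^{2}$)
$P{\left(z,p \right)} = -1 + z \left(-2 + z\right)$ ($P{\left(z,p \right)} = 3 + \left(\left(\left(\left(-2 + z\right) z - p\right) + p\right) - 4\right) = 3 + \left(\left(\left(z \left(-2 + z\right) - p\right) + p\right) - 4\right) = 3 + \left(\left(\left(- p + z \left(-2 + z\right)\right) + p\right) - 4\right) = 3 + \left(z \left(-2 + z\right) - 4\right) = 3 + \left(-4 + z \left(-2 + z\right)\right) = -1 + z \left(-2 + z\right)$)
$P{\left(Y{\left(-1,1 \right)},-4 \right)} 2696 = \left(-1 + \left(- 8 \left(7 + 1\right)^{2}\right)^{2} - 2 \left(- 8 \left(7 + 1\right)^{2}\right)\right) 2696 = \left(-1 + \left(- 8 \cdot 8^{2}\right)^{2} - 2 \left(- 8 \cdot 8^{2}\right)\right) 2696 = \left(-1 + \left(\left(-8\right) 64\right)^{2} - 2 \left(\left(-8\right) 64\right)\right) 2696 = \left(-1 + \left(-512\right)^{2} - -1024\right) 2696 = \left(-1 + 262144 + 1024\right) 2696 = 263167 \cdot 2696 = 709498232$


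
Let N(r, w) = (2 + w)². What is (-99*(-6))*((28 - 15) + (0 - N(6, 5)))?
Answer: -21384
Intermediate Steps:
(-99*(-6))*((28 - 15) + (0 - N(6, 5))) = (-99*(-6))*((28 - 15) + (0 - (2 + 5)²)) = 594*(13 + (0 - 1*7²)) = 594*(13 + (0 - 1*49)) = 594*(13 + (0 - 49)) = 594*(13 - 49) = 594*(-36) = -21384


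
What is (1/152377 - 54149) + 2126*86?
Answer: 19608939000/152377 ≈ 1.2869e+5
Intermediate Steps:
(1/152377 - 54149) + 2126*86 = (1/152377 - 54149) + 182836 = -8251062172/152377 + 182836 = 19608939000/152377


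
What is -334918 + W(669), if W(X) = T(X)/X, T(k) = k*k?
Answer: -334249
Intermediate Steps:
T(k) = k**2
W(X) = X (W(X) = X**2/X = X)
-334918 + W(669) = -334918 + 669 = -334249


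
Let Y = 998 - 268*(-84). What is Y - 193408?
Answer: -169898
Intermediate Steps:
Y = 23510 (Y = 998 + 22512 = 23510)
Y - 193408 = 23510 - 193408 = -169898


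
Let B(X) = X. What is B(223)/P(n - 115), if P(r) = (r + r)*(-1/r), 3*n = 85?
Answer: -223/2 ≈ -111.50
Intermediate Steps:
n = 85/3 (n = (⅓)*85 = 85/3 ≈ 28.333)
P(r) = -2 (P(r) = (2*r)*(-1/r) = -2)
B(223)/P(n - 115) = 223/(-2) = 223*(-½) = -223/2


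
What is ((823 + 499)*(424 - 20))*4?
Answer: 2136352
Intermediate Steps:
((823 + 499)*(424 - 20))*4 = (1322*404)*4 = 534088*4 = 2136352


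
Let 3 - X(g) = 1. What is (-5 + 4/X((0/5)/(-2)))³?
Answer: -27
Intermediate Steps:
X(g) = 2 (X(g) = 3 - 1*1 = 3 - 1 = 2)
(-5 + 4/X((0/5)/(-2)))³ = (-5 + 4/2)³ = (-5 + 4*(½))³ = (-5 + 2)³ = (-3)³ = -27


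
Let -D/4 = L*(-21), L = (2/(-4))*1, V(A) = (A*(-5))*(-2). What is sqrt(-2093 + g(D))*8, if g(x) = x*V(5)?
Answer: 8*I*sqrt(4193) ≈ 518.03*I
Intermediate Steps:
V(A) = 10*A (V(A) = -5*A*(-2) = 10*A)
L = -1/2 (L = (2*(-1/4))*1 = -1/2*1 = -1/2 ≈ -0.50000)
D = -42 (D = -(-2)*(-21) = -4*21/2 = -42)
g(x) = 50*x (g(x) = x*(10*5) = x*50 = 50*x)
sqrt(-2093 + g(D))*8 = sqrt(-2093 + 50*(-42))*8 = sqrt(-2093 - 2100)*8 = sqrt(-4193)*8 = (I*sqrt(4193))*8 = 8*I*sqrt(4193)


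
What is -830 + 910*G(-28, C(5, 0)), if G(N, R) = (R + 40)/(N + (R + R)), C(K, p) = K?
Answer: -3105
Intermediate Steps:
G(N, R) = (40 + R)/(N + 2*R)
-830 + 910*G(-28, C(5, 0)) = -830 + 910*((40 + 5)/(-28 + 2*5)) = -830 + 910*(45/(-28 + 10)) = -830 + 910*(45/(-18)) = -830 + 910*(-1/18*45) = -830 + 910*(-5/2) = -830 - 2275 = -3105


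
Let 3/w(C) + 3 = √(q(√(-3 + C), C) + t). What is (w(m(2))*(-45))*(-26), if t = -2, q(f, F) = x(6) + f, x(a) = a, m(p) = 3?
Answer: -3510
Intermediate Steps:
q(f, F) = 6 + f
w(C) = 3/(-3 + √(4 + √(-3 + C))) (w(C) = 3/(-3 + √((6 + √(-3 + C)) - 2)) = 3/(-3 + √(4 + √(-3 + C))))
(w(m(2))*(-45))*(-26) = ((3/(-3 + √(4 + √(-3 + 3))))*(-45))*(-26) = ((3/(-3 + √(4 + √0)))*(-45))*(-26) = ((3/(-3 + √(4 + 0)))*(-45))*(-26) = ((3/(-3 + √4))*(-45))*(-26) = ((3/(-3 + 2))*(-45))*(-26) = ((3/(-1))*(-45))*(-26) = ((3*(-1))*(-45))*(-26) = -3*(-45)*(-26) = 135*(-26) = -3510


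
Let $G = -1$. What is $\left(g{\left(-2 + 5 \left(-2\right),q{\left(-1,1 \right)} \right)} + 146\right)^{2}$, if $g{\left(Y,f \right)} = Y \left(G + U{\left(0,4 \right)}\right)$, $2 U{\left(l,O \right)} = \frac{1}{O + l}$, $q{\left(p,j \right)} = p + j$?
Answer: $\frac{97969}{4} \approx 24492.0$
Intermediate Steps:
$q{\left(p,j \right)} = j + p$
$U{\left(l,O \right)} = \frac{1}{2 \left(O + l\right)}$
$g{\left(Y,f \right)} = - \frac{7 Y}{8}$ ($g{\left(Y,f \right)} = Y \left(-1 + \frac{1}{2 \left(4 + 0\right)}\right) = Y \left(-1 + \frac{1}{2 \cdot 4}\right) = Y \left(-1 + \frac{1}{2} \cdot \frac{1}{4}\right) = Y \left(-1 + \frac{1}{8}\right) = Y \left(- \frac{7}{8}\right) = - \frac{7 Y}{8}$)
$\left(g{\left(-2 + 5 \left(-2\right),q{\left(-1,1 \right)} \right)} + 146\right)^{2} = \left(- \frac{7 \left(-2 + 5 \left(-2\right)\right)}{8} + 146\right)^{2} = \left(- \frac{7 \left(-2 - 10\right)}{8} + 146\right)^{2} = \left(\left(- \frac{7}{8}\right) \left(-12\right) + 146\right)^{2} = \left(\frac{21}{2} + 146\right)^{2} = \left(\frac{313}{2}\right)^{2} = \frac{97969}{4}$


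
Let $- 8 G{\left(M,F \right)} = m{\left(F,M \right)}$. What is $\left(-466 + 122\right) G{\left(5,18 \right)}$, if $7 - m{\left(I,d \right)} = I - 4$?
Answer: $-301$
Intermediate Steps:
$m{\left(I,d \right)} = 11 - I$ ($m{\left(I,d \right)} = 7 - \left(I - 4\right) = 7 - \left(-4 + I\right) = 11 - I$)
$G{\left(M,F \right)} = - \frac{11}{8} + \frac{F}{8}$ ($G{\left(M,F \right)} = - \frac{11 - F}{8} = - \frac{11}{8} + \frac{F}{8}$)
$\left(-466 + 122\right) G{\left(5,18 \right)} = \left(-466 + 122\right) \left(- \frac{11}{8} + \frac{1}{8} \cdot 18\right) = - 344 \left(- \frac{11}{8} + \frac{9}{4}\right) = \left(-344\right) \frac{7}{8} = -301$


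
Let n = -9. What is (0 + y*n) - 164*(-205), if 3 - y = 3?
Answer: 33620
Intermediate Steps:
y = 0 (y = 3 - 1*3 = 3 - 3 = 0)
(0 + y*n) - 164*(-205) = (0 + 0*(-9)) - 164*(-205) = (0 + 0) + 33620 = 0 + 33620 = 33620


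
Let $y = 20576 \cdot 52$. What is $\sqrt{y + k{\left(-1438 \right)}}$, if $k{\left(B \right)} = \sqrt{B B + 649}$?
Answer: $\sqrt{1069952 + \sqrt{2068493}} \approx 1035.1$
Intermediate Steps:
$y = 1069952$
$k{\left(B \right)} = \sqrt{649 + B^{2}}$ ($k{\left(B \right)} = \sqrt{B^{2} + 649} = \sqrt{649 + B^{2}}$)
$\sqrt{y + k{\left(-1438 \right)}} = \sqrt{1069952 + \sqrt{649 + \left(-1438\right)^{2}}} = \sqrt{1069952 + \sqrt{649 + 2067844}} = \sqrt{1069952 + \sqrt{2068493}}$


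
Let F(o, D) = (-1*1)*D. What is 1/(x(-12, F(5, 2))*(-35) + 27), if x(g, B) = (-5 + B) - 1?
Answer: 1/307 ≈ 0.0032573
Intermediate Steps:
F(o, D) = -D
x(g, B) = -6 + B
1/(x(-12, F(5, 2))*(-35) + 27) = 1/((-6 - 1*2)*(-35) + 27) = 1/((-6 - 2)*(-35) + 27) = 1/(-8*(-35) + 27) = 1/(280 + 27) = 1/307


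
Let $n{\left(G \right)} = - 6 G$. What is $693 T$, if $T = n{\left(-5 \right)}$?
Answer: $20790$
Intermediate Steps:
$T = 30$ ($T = \left(-6\right) \left(-5\right) = 30$)
$693 T = 693 \cdot 30 = 20790$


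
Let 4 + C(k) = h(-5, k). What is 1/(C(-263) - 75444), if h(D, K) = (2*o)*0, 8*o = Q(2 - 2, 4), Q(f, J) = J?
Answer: -1/75448 ≈ -1.3254e-5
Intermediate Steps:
o = 1/2 (o = (1/8)*4 = 1/2 ≈ 0.50000)
h(D, K) = 0 (h(D, K) = (2*(1/2))*0 = 1*0 = 0)
C(k) = -4 (C(k) = -4 + 0 = -4)
1/(C(-263) - 75444) = 1/(-4 - 75444) = 1/(-75448) = -1/75448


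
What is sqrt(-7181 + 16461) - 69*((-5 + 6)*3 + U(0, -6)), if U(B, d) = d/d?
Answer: -276 + 8*sqrt(145) ≈ -179.67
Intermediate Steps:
U(B, d) = 1
sqrt(-7181 + 16461) - 69*((-5 + 6)*3 + U(0, -6)) = sqrt(-7181 + 16461) - 69*((-5 + 6)*3 + 1) = sqrt(9280) - 69*(1*3 + 1) = 8*sqrt(145) - 69*(3 + 1) = 8*sqrt(145) - 69*4 = 8*sqrt(145) - 276 = -276 + 8*sqrt(145)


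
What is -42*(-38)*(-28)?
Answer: -44688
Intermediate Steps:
-42*(-38)*(-28) = 1596*(-28) = -44688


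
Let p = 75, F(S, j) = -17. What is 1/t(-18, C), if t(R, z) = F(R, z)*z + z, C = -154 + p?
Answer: 1/1264 ≈ 0.00079114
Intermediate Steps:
C = -79 (C = -154 + 75 = -79)
t(R, z) = -16*z (t(R, z) = -17*z + z = -16*z)
1/t(-18, C) = 1/(-16*(-79)) = 1/1264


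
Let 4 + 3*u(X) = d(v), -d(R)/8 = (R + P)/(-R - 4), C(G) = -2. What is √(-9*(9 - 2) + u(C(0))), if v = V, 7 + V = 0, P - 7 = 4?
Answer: I*√611/3 ≈ 8.2395*I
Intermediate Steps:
P = 11 (P = 7 + 4 = 11)
V = -7 (V = -7 + 0 = -7)
v = -7
d(R) = -8*(11 + R)/(-4 - R) (d(R) = -8*(R + 11)/(-R - 4) = -8*(11 + R)/(-4 - R))
u(X) = -44/9 (u(X) = -4/3 + (8*(11 - 7)/(4 - 7))/3 = -4/3 + (8*4/(-3))/3 = -4/3 + (8*(-⅓)*4)/3 = -4/3 + (⅓)*(-32/3) = -4/3 - 32/9 = -44/9)
√(-9*(9 - 2) + u(C(0))) = √(-9*(9 - 2) - 44/9) = √(-9*7 - 44/9) = √(-63 - 44/9) = √(-611/9) = I*√611/3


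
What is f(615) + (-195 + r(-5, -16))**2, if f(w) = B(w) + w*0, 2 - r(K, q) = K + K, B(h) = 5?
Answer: 33494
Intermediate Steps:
r(K, q) = 2 - 2*K (r(K, q) = 2 - (K + K) = 2 - 2*K)
f(w) = 5 (f(w) = 5 + w*0 = 5 + 0 = 5)
f(615) + (-195 + r(-5, -16))**2 = 5 + (-195 + (2 - 2*(-5)))**2 = 5 + (-195 + (2 + 10))**2 = 5 + (-195 + 12)**2 = 5 + (-183)**2 = 5 + 33489 = 33494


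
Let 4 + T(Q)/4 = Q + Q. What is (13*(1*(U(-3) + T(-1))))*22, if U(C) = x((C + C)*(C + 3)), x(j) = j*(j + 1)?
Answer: -6864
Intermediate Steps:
T(Q) = -16 + 8*Q (T(Q) = -16 + 4*(Q + Q) = -16 + 4*(2*Q) = -16 + 8*Q)
x(j) = j*(1 + j)
U(C) = 2*C*(1 + 2*C*(3 + C))*(3 + C) (U(C) = ((C + C)*(C + 3))*(1 + (C + C)*(C + 3)) = ((2*C)*(3 + C))*(1 + (2*C)*(3 + C)) = (2*C*(3 + C))*(1 + 2*C*(3 + C)) = 2*C*(1 + 2*C*(3 + C))*(3 + C))
(13*(1*(U(-3) + T(-1))))*22 = (13*(1*(2*(-3)*(1 + 2*(-3)*(3 - 3))*(3 - 3) + (-16 + 8*(-1)))))*22 = (13*(1*(2*(-3)*(1 + 2*(-3)*0)*0 + (-16 - 8))))*22 = (13*(1*(2*(-3)*(1 + 0)*0 - 24)))*22 = (13*(1*(2*(-3)*1*0 - 24)))*22 = (13*(1*(0 - 24)))*22 = (13*(1*(-24)))*22 = (13*(-24))*22 = -312*22 = -6864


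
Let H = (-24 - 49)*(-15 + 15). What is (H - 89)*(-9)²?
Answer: -7209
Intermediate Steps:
H = 0 (H = -73*0 = 0)
(H - 89)*(-9)² = (0 - 89)*(-9)² = -89*81 = -7209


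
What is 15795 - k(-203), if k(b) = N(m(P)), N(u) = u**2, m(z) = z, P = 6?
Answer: 15759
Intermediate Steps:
k(b) = 36 (k(b) = 6**2 = 36)
15795 - k(-203) = 15795 - 1*36 = 15795 - 36 = 15759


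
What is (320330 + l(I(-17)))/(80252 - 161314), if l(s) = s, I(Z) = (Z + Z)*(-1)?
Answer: -160182/40531 ≈ -3.9521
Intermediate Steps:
I(Z) = -2*Z (I(Z) = (2*Z)*(-1) = -2*Z)
(320330 + l(I(-17)))/(80252 - 161314) = (320330 - 2*(-17))/(80252 - 161314) = (320330 + 34)/(-81062) = 320364*(-1/81062) = -160182/40531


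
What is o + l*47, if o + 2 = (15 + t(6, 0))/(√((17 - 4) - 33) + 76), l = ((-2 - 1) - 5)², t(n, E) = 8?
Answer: 189397/63 - I*√5/126 ≈ 3006.3 - 0.017747*I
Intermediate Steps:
l = 64 (l = (-3 - 5)² = (-8)² = 64)
o = -2 + 23/(76 + 2*I*√5) (o = -2 + (15 + 8)/(√((17 - 4) - 33) + 76) = -2 + 23/(√(13 - 33) + 76) = -2 + 23/(√(-20) + 76) = -2 + 23/(2*I*√5 + 76) = -2 + 23/(76 + 2*I*√5) ≈ -1.6984 - 0.017747*I)
o + l*47 = (-107/63 - I*√5/126) + 64*47 = (-107/63 - I*√5/126) + 3008 = 189397/63 - I*√5/126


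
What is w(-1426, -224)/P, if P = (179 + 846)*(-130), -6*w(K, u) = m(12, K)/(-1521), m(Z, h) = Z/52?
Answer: -1/5269504500 ≈ -1.8977e-10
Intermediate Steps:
m(Z, h) = Z/52 (m(Z, h) = Z*(1/52) = Z/52)
w(K, u) = 1/39546 (w(K, u) = -(1/52)*12/(6*(-1521)) = -(-1)/(26*1521) = -1/6*(-1/6591) = 1/39546)
P = -133250 (P = 1025*(-130) = -133250)
w(-1426, -224)/P = (1/39546)/(-133250) = (1/39546)*(-1/133250) = -1/5269504500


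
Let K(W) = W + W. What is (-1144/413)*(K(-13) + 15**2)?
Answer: -227656/413 ≈ -551.23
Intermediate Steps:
K(W) = 2*W
(-1144/413)*(K(-13) + 15**2) = (-1144/413)*(2*(-13) + 15**2) = (-1144*1/413)*(-26 + 225) = -1144/413*199 = -227656/413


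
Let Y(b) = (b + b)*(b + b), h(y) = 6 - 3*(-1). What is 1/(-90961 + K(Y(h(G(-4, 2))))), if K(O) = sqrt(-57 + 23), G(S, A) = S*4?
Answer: -90961/8273903555 - I*sqrt(34)/8273903555 ≈ -1.0994e-5 - 7.0474e-10*I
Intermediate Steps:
G(S, A) = 4*S
h(y) = 9 (h(y) = 6 + 3 = 9)
Y(b) = 4*b**2 (Y(b) = (2*b)*(2*b) = 4*b**2)
K(O) = I*sqrt(34) (K(O) = sqrt(-34) = I*sqrt(34))
1/(-90961 + K(Y(h(G(-4, 2))))) = 1/(-90961 + I*sqrt(34))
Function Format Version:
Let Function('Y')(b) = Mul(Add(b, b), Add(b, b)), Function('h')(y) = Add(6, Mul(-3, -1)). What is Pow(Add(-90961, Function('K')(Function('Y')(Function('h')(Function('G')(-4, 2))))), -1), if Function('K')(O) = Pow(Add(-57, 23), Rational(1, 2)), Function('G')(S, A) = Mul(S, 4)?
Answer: Add(Rational(-90961, 8273903555), Mul(Rational(-1, 8273903555), I, Pow(34, Rational(1, 2)))) ≈ Add(-1.0994e-5, Mul(-7.0474e-10, I))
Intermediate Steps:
Function('G')(S, A) = Mul(4, S)
Function('h')(y) = 9 (Function('h')(y) = Add(6, 3) = 9)
Function('Y')(b) = Mul(4, Pow(b, 2)) (Function('Y')(b) = Mul(Mul(2, b), Mul(2, b)) = Mul(4, Pow(b, 2)))
Function('K')(O) = Mul(I, Pow(34, Rational(1, 2))) (Function('K')(O) = Pow(-34, Rational(1, 2)) = Mul(I, Pow(34, Rational(1, 2))))
Pow(Add(-90961, Function('K')(Function('Y')(Function('h')(Function('G')(-4, 2))))), -1) = Pow(Add(-90961, Mul(I, Pow(34, Rational(1, 2)))), -1)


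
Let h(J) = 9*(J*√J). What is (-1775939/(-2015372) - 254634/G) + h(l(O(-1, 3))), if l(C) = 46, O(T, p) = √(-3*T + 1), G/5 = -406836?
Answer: 343813485739/341635784580 + 414*√46 ≈ 2808.9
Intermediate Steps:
G = -2034180 (G = 5*(-406836) = -2034180)
O(T, p) = √(1 - 3*T)
h(J) = 9*J^(3/2)
(-1775939/(-2015372) - 254634/G) + h(l(O(-1, 3))) = (-1775939/(-2015372) - 254634/(-2034180)) + 9*46^(3/2) = (-1775939*(-1/2015372) - 254634*(-1/2034180)) + 9*(46*√46) = (1775939/2015372 + 42439/339030) + 414*√46 = 343813485739/341635784580 + 414*√46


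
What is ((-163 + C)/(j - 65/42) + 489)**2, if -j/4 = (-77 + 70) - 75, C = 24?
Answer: 44874470743281/187991521 ≈ 2.3870e+5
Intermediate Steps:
j = 328 (j = -4*((-77 + 70) - 75) = -4*(-7 - 75) = -4*(-82) = 328)
((-163 + C)/(j - 65/42) + 489)**2 = ((-163 + 24)/(328 - 65/42) + 489)**2 = (-139/(328 - 65*1/42) + 489)**2 = (-139/(328 - 65/42) + 489)**2 = (-139/13711/42 + 489)**2 = (-139*42/13711 + 489)**2 = (-5838/13711 + 489)**2 = (6698841/13711)**2 = 44874470743281/187991521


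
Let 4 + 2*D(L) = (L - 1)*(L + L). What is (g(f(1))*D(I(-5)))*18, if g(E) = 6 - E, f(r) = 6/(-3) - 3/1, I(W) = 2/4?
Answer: -891/2 ≈ -445.50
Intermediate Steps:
I(W) = ½ (I(W) = 2*(¼) = ½)
f(r) = -5 (f(r) = 6*(-⅓) - 3*1 = -2 - 3 = -5)
D(L) = -2 + L*(-1 + L) (D(L) = -2 + ((L - 1)*(L + L))/2 = -2 + ((-1 + L)*(2*L))/2 = -2 + (2*L*(-1 + L))/2 = -2 + L*(-1 + L))
(g(f(1))*D(I(-5)))*18 = ((6 - 1*(-5))*(-2 + (½)² - 1*½))*18 = ((6 + 5)*(-2 + ¼ - ½))*18 = (11*(-9/4))*18 = -99/4*18 = -891/2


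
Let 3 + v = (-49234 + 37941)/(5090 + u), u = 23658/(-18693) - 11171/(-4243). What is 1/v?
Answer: -134606243173/702384565488 ≈ -0.19164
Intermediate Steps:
u = 36146203/26438133 (u = 23658*(-1/18693) - 11171*(-1/4243) = -7886/6231 + 11171/4243 = 36146203/26438133 ≈ 1.3672)
v = -702384565488/134606243173 (v = -3 + (-49234 + 37941)/(5090 + 36146203/26438133) = -3 - 11293/134606243173/26438133 = -3 - 11293*26438133/134606243173 = -3 - 298565835969/134606243173 = -702384565488/134606243173 ≈ -5.2181)
1/v = 1/(-702384565488/134606243173) = -134606243173/702384565488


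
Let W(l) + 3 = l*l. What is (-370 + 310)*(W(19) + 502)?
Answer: -51600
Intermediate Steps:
W(l) = -3 + l² (W(l) = -3 + l*l = -3 + l²)
(-370 + 310)*(W(19) + 502) = (-370 + 310)*((-3 + 19²) + 502) = -60*((-3 + 361) + 502) = -60*(358 + 502) = -60*860 = -51600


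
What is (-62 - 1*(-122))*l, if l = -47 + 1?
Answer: -2760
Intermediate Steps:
l = -46
(-62 - 1*(-122))*l = (-62 - 1*(-122))*(-46) = (-62 + 122)*(-46) = 60*(-46) = -2760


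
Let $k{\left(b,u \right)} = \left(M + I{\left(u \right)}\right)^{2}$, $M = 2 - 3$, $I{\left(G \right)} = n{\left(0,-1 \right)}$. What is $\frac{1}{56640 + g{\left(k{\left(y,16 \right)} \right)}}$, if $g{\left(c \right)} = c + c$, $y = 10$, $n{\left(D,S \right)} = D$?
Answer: $\frac{1}{56642} \approx 1.7655 \cdot 10^{-5}$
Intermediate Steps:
$I{\left(G \right)} = 0$
$M = -1$ ($M = 2 - 3 = -1$)
$k{\left(b,u \right)} = 1$ ($k{\left(b,u \right)} = \left(-1 + 0\right)^{2} = \left(-1\right)^{2} = 1$)
$g{\left(c \right)} = 2 c$
$\frac{1}{56640 + g{\left(k{\left(y,16 \right)} \right)}} = \frac{1}{56640 + 2 \cdot 1} = \frac{1}{56640 + 2} = \frac{1}{56642}$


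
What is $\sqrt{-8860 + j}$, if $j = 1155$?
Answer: $i \sqrt{7705} \approx 87.778 i$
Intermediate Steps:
$\sqrt{-8860 + j} = \sqrt{-8860 + 1155} = \sqrt{-7705} = i \sqrt{7705}$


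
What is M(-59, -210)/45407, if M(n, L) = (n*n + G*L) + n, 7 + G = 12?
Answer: 2372/45407 ≈ 0.052239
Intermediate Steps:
G = 5 (G = -7 + 12 = 5)
M(n, L) = n + n² + 5*L (M(n, L) = (n*n + 5*L) + n = (n² + 5*L) + n = n + n² + 5*L)
M(-59, -210)/45407 = (-59 + (-59)² + 5*(-210))/45407 = (-59 + 3481 - 1050)*(1/45407) = 2372*(1/45407) = 2372/45407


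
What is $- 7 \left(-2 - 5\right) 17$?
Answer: $833$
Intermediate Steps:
$- 7 \left(-2 - 5\right) 17 = \left(-7\right) \left(-7\right) 17 = 49 \cdot 17 = 833$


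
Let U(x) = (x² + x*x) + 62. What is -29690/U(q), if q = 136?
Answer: -14845/18527 ≈ -0.80126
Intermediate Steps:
U(x) = 62 + 2*x² (U(x) = (x² + x²) + 62 = 2*x² + 62 = 62 + 2*x²)
-29690/U(q) = -29690/(62 + 2*136²) = -29690/(62 + 2*18496) = -29690/(62 + 36992) = -29690/37054 = -29690*1/37054 = -14845/18527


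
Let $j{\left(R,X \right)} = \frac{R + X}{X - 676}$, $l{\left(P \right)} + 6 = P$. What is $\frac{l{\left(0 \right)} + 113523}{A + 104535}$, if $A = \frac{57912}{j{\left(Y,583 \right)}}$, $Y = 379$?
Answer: $\frac{6066853}{5287603} \approx 1.1474$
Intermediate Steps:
$l{\left(P \right)} = -6 + P$
$j{\left(R,X \right)} = \frac{R + X}{-676 + X}$
$A = - \frac{2692908}{481}$ ($A = \frac{57912}{\frac{1}{-676 + 583} \left(379 + 583\right)} = \frac{57912}{\frac{1}{-93} \cdot 962} = \frac{57912}{\left(- \frac{1}{93}\right) 962} = \frac{57912}{- \frac{962}{93}} = 57912 \left(- \frac{93}{962}\right) = - \frac{2692908}{481} \approx -5598.6$)
$\frac{l{\left(0 \right)} + 113523}{A + 104535} = \frac{\left(-6 + 0\right) + 113523}{- \frac{2692908}{481} + 104535} = \frac{-6 + 113523}{\frac{47588427}{481}} = 113517 \cdot \frac{481}{47588427} = \frac{6066853}{5287603}$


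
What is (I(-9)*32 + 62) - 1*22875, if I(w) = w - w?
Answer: -22813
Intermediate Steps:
I(w) = 0
(I(-9)*32 + 62) - 1*22875 = (0*32 + 62) - 1*22875 = (0 + 62) - 22875 = 62 - 22875 = -22813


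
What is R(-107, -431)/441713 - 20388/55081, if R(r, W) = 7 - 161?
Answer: -9014127118/24329993753 ≈ -0.37049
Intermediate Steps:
R(r, W) = -154
R(-107, -431)/441713 - 20388/55081 = -154/441713 - 20388/55081 = -9014127118/24329993753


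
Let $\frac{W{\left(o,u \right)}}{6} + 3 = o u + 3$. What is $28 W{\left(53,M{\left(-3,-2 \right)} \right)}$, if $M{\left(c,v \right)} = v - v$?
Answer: $0$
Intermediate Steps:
$M{\left(c,v \right)} = 0$
$W{\left(o,u \right)} = 6 o u$ ($W{\left(o,u \right)} = -18 + 6 \left(o u + 3\right) = -18 + 6 \left(3 + o u\right) = -18 + \left(18 + 6 o u\right) = 6 o u$)
$28 W{\left(53,M{\left(-3,-2 \right)} \right)} = 28 \cdot 6 \cdot 53 \cdot 0 = 28 \cdot 0 = 0$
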